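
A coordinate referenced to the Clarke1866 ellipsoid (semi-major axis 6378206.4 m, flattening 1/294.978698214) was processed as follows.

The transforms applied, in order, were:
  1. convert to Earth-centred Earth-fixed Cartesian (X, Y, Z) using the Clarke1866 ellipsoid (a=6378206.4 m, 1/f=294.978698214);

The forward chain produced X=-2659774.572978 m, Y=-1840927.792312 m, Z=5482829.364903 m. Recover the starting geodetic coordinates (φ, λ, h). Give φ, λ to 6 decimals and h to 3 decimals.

φ=59.630471°, λ=-145.311467°, h=3766.202 m

start: X=-2659774.5730, Y=-1840927.7923, Z=5482829.3649 m
→ geod (Bowring, a=6378206.400): φ=59.63047100°, λ=-145.31146700°, h=3766.2020 m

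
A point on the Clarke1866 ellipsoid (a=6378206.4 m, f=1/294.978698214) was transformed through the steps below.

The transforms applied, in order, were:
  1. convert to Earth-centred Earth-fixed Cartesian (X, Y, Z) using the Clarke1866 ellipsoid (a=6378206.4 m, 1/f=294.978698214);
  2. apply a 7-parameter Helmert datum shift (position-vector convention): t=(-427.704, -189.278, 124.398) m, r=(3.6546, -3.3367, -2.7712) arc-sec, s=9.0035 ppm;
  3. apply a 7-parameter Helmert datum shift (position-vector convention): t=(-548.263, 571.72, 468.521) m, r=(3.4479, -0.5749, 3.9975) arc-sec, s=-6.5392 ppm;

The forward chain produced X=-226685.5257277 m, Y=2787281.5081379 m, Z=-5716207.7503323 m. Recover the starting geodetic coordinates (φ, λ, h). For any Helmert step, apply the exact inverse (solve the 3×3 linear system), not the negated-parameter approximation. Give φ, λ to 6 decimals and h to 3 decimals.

start: X=-226685.5257, Y=2787281.5081, Z=-5716207.7503 m
→ Helmert⁻¹: X=-226100.6690, Y=2786636.8323, Z=-5716759.6050
→ Helmert⁻¹: X=-225800.8535, Y=2786696.6940, Z=-5716878.2535
→ geod (Bowring, a=6378206.400): φ=-64.09231000°, λ=94.63245000°, h=3170.8600 m

φ=-64.092310°, λ=94.632450°, h=3170.860 m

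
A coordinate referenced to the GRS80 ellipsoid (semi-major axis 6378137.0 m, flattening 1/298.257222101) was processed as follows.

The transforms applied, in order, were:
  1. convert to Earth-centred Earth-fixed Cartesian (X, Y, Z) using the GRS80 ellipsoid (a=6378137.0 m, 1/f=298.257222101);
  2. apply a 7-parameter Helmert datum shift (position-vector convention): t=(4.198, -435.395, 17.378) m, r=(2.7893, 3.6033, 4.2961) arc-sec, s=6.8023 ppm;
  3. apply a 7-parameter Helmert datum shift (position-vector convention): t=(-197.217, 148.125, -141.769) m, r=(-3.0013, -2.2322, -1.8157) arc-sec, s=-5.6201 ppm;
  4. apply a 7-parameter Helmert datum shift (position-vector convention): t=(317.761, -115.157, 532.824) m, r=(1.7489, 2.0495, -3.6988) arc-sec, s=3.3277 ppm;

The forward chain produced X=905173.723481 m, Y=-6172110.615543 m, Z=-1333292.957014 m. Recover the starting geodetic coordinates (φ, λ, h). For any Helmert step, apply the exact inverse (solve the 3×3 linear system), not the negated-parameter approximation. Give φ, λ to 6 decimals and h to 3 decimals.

φ=-12.147178°, λ=-81.656808°, h=1476.784 m

start: X=905173.7235, Y=-6172110.6155, Z=-1333292.9570 m
→ Helmert⁻¹: X=904976.8815, Y=-6171970.0006, Z=-1333760.0188
→ Helmert⁻¹: X=905219.0839, Y=-6172125.4386, Z=-1333725.3500
→ Helmert⁻¹: X=905103.4817, Y=-6171684.9484, Z=-1333634.3849
→ geod (Bowring, a=6378137.000): φ=-12.14717800°, λ=-81.65680800°, h=1476.7840 m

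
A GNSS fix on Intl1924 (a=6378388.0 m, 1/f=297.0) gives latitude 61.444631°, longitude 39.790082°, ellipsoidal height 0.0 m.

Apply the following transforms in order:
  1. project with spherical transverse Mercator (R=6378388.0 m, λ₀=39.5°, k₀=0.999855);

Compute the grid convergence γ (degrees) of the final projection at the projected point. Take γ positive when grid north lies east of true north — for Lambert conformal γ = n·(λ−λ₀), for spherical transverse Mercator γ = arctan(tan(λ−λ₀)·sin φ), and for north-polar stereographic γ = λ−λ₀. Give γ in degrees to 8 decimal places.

0.25479564

start: φ=61.444631°, λ=39.790082°, h=0.000 m
→ into tm (λ₀=39.5°): φ=61.44463100°, λ−λ₀=0.29008200°
convergence γ = 0.25479564°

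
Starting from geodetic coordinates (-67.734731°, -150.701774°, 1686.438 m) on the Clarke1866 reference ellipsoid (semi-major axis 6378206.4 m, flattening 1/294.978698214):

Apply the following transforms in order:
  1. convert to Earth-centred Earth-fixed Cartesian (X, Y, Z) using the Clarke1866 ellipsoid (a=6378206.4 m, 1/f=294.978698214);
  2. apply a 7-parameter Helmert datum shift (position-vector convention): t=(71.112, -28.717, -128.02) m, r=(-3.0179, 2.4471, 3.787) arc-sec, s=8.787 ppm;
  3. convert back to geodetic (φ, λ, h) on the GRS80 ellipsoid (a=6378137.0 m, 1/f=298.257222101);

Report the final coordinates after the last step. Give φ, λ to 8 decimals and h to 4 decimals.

φ=-67.73306504°, λ=-150.69834128°, h=1708.1161 m

start: φ=-67.734731°, λ=-150.701774°, h=1686.438 m
→ ECEF (a=6378206.400, f=1/294.978698214): X=-2114234.7145, Y=-1186367.1132, Z=-5881319.3304
→ Helmert 7p (PV): X=-2114230.1744, Y=-1186531.1237, Z=-5881456.5882
→ geod (Bowring, a=6378137.000): φ=-67.73306504°, λ=-150.69834128°, h=1708.1161 m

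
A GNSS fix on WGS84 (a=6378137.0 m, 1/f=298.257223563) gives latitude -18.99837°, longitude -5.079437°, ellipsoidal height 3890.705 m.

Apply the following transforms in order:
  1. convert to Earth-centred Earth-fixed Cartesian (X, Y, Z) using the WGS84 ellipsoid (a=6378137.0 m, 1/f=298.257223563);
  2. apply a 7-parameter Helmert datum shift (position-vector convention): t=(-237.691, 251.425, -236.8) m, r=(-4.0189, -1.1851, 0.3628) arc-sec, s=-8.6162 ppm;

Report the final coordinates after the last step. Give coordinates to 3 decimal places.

X=6012542.530 m, Y=-534228.366 m, Z=-2064619.502 m

start: φ=-18.998370°, λ=-5.079437°, h=3890.705 m
→ ECEF (a=6378137.000, f=1/298.257223563): X=6012819.2278, Y=-534454.7479, Z=-2064445.4491
→ Helmert 7p (PV): X=6012542.5304, Y=-534228.3658, Z=-2064619.5016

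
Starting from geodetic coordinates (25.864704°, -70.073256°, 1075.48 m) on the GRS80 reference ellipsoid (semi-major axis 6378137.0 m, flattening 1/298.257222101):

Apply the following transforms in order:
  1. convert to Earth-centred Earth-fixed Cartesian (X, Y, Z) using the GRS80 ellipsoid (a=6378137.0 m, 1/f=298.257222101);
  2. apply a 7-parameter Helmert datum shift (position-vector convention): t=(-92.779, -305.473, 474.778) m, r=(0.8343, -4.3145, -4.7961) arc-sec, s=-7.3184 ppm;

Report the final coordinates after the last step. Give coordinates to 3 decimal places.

start: φ=25.864704°, λ=-70.073256°, h=1075.480 m
→ ECEF (a=6378137.000, f=1/298.257222101): X=1957608.1669, Y=-5399956.1846, Z=2766051.3235
→ Helmert 7p (PV): X=1957317.6438, Y=-5400278.8449, Z=2766524.9644

X=1957317.644 m, Y=-5400278.845 m, Z=2766524.964 m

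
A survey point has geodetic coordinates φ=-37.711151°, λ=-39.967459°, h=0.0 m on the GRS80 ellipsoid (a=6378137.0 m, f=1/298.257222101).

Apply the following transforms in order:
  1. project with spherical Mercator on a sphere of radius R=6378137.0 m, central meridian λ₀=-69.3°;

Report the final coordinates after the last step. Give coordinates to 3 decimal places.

E=3265283.528 m, N=-4538701.114 m

start: φ=-37.711151°, λ=-39.967459°, h=0.000 m
→ merc (R=6378137.0, λ₀=-69.3°): E=3265283.5278, N=-4538701.1140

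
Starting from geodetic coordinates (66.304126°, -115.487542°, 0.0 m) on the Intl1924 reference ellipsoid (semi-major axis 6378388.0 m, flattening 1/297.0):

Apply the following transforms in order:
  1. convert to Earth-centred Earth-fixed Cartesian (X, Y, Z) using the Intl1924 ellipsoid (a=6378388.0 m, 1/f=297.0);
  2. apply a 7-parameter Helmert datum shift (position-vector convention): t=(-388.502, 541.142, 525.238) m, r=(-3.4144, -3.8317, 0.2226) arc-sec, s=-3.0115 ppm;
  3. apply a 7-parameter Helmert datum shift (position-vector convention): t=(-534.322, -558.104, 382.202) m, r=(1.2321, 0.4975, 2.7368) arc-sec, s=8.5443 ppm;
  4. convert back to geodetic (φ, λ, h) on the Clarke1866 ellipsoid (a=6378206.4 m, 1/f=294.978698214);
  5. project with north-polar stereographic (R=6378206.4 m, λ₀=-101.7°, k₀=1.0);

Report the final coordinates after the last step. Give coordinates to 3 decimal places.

start: φ=66.304126°, λ=-115.487542°, h=0.000 m
→ ECEF (a=6378388.000, f=1/297.0): X=-1106173.1952, Y=-2320438.6412, Z=5817791.5600
→ Helmert 7p (PV): X=-1106663.9363, Y=-2319795.4006, Z=5818317.1401
→ Helmert 7p (PV): X=-1107162.9002, Y=-2320422.7647, Z=5818737.8676
→ geod (Bowring, a=6378206.400): φ=66.30512484°, λ=-115.50760352°, h=1336.3961 m
→ stereo (R=6378206.4, λ₀=-101.7°): E=-638655.1249, N=-2598649.1442

E=-638655.125 m, N=-2598649.144 m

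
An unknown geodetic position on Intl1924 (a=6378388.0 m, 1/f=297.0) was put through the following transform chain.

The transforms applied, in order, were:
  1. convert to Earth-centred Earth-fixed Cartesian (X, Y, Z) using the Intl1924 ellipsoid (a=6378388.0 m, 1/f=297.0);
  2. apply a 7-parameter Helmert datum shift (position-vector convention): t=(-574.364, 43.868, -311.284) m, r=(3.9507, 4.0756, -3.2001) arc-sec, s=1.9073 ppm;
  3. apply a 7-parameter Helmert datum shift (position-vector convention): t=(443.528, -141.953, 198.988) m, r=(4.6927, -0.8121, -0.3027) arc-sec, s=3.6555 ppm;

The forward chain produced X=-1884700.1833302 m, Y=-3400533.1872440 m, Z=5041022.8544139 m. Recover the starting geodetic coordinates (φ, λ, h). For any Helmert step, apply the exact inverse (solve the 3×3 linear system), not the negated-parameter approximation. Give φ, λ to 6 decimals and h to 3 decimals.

start: X=-1884700.1833, Y=-3400533.1872, Z=5041022.8544 m
→ Helmert⁻¹: X=-1885111.9834, Y=-3400266.8861, Z=5040890.2207
→ Helmert⁻¹: X=-1884580.8817, Y=-3400236.9499, Z=5041219.7787
→ geod (Bowring, a=6378388.000): φ=52.54879600°, λ=-118.99740600°, h=1198.6910 m

φ=52.548796°, λ=-118.997406°, h=1198.691 m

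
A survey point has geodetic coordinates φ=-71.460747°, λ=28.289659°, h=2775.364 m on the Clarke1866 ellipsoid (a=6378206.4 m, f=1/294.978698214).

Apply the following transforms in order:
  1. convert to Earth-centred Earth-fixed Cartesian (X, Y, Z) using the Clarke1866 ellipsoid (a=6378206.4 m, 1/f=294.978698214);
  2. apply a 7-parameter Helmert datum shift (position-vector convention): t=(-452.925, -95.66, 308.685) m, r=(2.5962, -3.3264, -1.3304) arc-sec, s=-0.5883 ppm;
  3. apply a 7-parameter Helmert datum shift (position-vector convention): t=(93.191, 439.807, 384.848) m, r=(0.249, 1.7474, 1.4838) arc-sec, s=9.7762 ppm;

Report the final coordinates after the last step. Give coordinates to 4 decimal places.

start: φ=-71.460747°, λ=28.289659°, h=2775.364 m
→ ECEF (a=6378206.400, f=1/294.978698214): X=1791996.7676, Y=964473.6896, Z=-6027271.9409
→ Helmert 7p (PV): X=1791646.2100, Y=964441.7675, Z=-6026918.6713
→ Helmert 7p (PV): X=1791698.9202, Y=964911.1674, Z=-6026606.7577

X=1791698.9202 m, Y=964911.1674 m, Z=-6026606.7577 m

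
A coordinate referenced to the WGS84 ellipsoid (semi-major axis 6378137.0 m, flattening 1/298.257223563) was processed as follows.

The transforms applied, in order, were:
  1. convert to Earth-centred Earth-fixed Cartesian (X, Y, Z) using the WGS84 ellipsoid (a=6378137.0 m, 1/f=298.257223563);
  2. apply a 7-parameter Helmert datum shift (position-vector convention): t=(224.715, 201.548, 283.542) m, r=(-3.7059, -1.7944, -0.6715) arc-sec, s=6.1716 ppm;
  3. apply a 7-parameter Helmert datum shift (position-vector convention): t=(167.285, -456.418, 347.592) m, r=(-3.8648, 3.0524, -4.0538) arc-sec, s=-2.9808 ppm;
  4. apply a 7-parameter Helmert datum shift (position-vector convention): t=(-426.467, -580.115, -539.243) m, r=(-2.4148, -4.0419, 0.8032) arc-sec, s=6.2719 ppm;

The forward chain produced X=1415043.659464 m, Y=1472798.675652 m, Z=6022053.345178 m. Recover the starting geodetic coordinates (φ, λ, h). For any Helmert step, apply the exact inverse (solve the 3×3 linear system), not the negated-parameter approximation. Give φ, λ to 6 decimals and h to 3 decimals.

φ=71.377901°, λ=46.155035°, h=83.302 m

start: X=1415043.6595, Y=1472798.6757, Z=6022053.3452 m
→ Helmert⁻¹: X=1415585.0017, Y=1473293.5299, Z=6022544.3242
→ Helmert⁻¹: X=1415303.8531, Y=1473669.3167, Z=6022263.2398
→ Helmert⁻¹: X=1415117.9963, Y=1473355.0873, Z=6021956.6933
→ geod (Bowring, a=6378137.000): φ=71.37790100°, λ=46.15503500°, h=83.3020 m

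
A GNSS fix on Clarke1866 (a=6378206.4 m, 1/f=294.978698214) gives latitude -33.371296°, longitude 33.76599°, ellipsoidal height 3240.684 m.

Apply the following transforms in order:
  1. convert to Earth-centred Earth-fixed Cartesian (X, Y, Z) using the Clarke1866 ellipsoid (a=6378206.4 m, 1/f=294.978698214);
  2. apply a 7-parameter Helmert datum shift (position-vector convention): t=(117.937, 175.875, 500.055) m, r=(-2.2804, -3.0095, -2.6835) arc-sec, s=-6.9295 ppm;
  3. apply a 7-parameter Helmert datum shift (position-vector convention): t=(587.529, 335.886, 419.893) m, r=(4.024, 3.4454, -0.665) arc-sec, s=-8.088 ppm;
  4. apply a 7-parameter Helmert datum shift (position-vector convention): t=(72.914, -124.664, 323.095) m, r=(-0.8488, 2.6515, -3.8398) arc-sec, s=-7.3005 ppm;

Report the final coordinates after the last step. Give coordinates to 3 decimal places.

X=4435593.572 m, Y=2965252.822 m, Z=-3488753.416 m

start: φ=-33.371296°, λ=33.765990°, h=3240.684 m
→ ECEF (a=6378206.400, f=1/294.978698214): X=4434863.0525, Y=2965071.3361, Z=-3490020.8064
→ Helmert 7p (PV): X=4435039.7541, Y=2965130.3832, Z=-3489464.6417
→ Helmert 7p (PV): X=4435542.6853, Y=2965496.0638, Z=-3489032.7613
→ Helmert 7p (PV): X=4435593.5719, Y=2965252.8217, Z=-3488753.4156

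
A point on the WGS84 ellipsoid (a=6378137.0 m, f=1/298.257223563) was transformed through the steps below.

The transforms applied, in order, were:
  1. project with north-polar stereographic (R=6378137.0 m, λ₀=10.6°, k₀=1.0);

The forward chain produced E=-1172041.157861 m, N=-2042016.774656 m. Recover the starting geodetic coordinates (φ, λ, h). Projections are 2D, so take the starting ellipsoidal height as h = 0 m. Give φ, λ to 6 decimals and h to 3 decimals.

φ=69.084854°, λ=-19.254210°, h=0.000 m

start: E=-1172041.1579, N=-2042016.7747 m
→ stereo⁻¹: φ=69.08485400°, λ=-19.25421000°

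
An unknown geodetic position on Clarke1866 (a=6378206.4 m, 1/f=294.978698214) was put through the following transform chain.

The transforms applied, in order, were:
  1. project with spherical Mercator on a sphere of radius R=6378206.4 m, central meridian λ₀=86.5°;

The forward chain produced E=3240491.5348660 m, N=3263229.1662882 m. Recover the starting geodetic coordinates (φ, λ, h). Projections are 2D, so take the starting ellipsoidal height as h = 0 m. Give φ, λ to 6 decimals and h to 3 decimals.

start: E=3240491.5349, N=3263229.1663 m
→ merc⁻¹: φ=28.11272800°, λ=115.60951400°

φ=28.112728°, λ=115.609514°, h=0.000 m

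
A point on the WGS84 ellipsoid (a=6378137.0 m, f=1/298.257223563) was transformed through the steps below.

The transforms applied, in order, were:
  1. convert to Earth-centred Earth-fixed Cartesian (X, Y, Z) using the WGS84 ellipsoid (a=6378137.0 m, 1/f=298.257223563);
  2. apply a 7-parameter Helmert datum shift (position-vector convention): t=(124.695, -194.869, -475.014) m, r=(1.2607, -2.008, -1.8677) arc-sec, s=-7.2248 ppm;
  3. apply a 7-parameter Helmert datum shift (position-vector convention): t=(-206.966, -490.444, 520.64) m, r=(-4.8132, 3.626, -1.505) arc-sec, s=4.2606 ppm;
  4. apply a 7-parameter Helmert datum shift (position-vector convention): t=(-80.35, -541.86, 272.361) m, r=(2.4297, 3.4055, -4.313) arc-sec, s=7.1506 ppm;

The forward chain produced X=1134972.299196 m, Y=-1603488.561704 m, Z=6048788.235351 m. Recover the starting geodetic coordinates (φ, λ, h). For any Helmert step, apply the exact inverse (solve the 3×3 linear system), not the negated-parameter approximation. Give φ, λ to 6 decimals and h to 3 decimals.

φ=72.127443°, λ=-54.685957°, h=418.287 m

start: X=1134972.2992, Y=-1603488.5617, Z=6048788.2354 m
→ Helmert⁻¹: X=1134978.1855, Y=-1602840.2588, Z=6048510.2437
→ Helmert⁻¹: X=1135085.6884, Y=-1602475.8349, Z=6047946.3959
→ Helmert⁻¹: X=1135042.5835, Y=-1602245.2960, Z=6048463.8522
→ geod (Bowring, a=6378137.000): φ=72.12744300°, λ=-54.68595700°, h=418.2870 m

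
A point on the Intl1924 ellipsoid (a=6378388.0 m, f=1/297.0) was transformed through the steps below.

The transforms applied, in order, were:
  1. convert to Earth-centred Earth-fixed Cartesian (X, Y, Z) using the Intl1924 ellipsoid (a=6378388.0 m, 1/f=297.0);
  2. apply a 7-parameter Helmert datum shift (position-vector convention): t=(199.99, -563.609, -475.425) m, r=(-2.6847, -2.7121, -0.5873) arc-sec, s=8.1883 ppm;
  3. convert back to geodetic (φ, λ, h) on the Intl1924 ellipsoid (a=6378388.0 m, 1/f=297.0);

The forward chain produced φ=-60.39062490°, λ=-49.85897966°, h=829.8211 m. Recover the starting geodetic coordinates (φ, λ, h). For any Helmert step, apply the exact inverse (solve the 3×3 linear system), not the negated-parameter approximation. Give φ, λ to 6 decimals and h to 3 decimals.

start: φ=-60.390625°, λ=-49.858980°, h=829.821 m
→ ECEF (a=6378388.000, f=1/297.0): X=2037101.4256, Y=-2415623.4919, Z=-5522950.1708
→ Helmert⁻¹: X=2036819.0200, Y=-2414962.4288, Z=-5522487.7405
→ geod (Bowring, a=6378388.000): φ=-60.39393800°, λ=-49.85516600°, h=88.1510 m

φ=-60.393938°, λ=-49.855166°, h=88.151 m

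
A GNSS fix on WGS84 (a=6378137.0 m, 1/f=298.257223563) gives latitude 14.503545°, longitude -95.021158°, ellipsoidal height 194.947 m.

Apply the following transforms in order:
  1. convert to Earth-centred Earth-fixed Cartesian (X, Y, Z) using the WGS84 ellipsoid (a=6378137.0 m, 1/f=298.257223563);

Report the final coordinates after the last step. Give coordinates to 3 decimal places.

start: φ=14.503545°, λ=-95.021158°, h=194.947 m
→ ECEF (a=6378137.000, f=1/298.257223563): X=-540577.7462, Y=-6152662.8051, Z=1587028.8437

X=-540577.746 m, Y=-6152662.805 m, Z=1587028.844 m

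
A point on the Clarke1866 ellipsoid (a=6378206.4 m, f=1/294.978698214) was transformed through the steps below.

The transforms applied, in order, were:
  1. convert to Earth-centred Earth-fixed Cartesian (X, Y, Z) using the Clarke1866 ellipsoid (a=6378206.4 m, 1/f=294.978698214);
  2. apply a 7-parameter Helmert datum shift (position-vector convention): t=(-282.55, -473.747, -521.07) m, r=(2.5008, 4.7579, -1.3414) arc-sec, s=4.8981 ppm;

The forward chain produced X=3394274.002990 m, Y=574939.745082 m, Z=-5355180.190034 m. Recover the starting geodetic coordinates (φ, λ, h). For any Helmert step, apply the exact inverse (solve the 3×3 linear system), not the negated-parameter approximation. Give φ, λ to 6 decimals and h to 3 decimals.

start: X=3394274.0030, Y=574939.7451, Z=-5355180.1900 m
→ Helmert⁻¹: X=3394659.6978, Y=575367.8302, Z=-5354561.5639
→ geod (Bowring, a=6378206.400): φ=-57.43497800°, λ=9.61975700°, h=3124.5650 m

φ=-57.434978°, λ=9.619757°, h=3124.565 m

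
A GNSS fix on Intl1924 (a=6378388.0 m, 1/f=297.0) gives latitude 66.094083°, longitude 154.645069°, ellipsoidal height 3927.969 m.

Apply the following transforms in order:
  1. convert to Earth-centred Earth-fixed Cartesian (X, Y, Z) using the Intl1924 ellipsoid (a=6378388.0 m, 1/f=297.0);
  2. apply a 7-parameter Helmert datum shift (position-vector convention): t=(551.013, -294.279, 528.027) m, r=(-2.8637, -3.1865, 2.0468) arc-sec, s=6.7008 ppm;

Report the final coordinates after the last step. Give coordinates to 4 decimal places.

X=-2343363.1823 m, Y=1110429.0847 m, Z=5812445.3057 m

start: φ=66.094083°, λ=154.645069°, h=3927.969 m
→ ECEF (a=6378388.000, f=1/297.0): X=-2343797.6819, Y=1110658.4884, Z=5811929.9628
→ Helmert 7p (PV): X=-2343363.1823, Y=1110429.0847, Z=5812445.3057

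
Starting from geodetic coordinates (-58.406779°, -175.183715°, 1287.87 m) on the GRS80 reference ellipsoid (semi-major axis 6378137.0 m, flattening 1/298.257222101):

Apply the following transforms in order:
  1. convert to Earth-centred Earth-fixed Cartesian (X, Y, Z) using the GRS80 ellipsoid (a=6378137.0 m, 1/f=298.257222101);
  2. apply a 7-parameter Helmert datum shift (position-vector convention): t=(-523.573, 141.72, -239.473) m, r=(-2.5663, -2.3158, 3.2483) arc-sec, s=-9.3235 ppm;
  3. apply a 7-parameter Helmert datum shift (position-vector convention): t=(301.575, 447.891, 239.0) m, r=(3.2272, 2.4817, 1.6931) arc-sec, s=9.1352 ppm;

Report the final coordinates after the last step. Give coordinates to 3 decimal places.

X=-3338619.685 m, Y=-280761.890 m, Z=-5410705.126 m

start: φ=-58.406779°, λ=-175.183715°, h=1287.870 m
→ ECEF (a=6378137.000, f=1/298.257222101): X=-3338400.6941, Y=-281288.9155, Z=-5410707.4599
→ Helmert 7p (PV): X=-3338827.9646, Y=-281264.4644, Z=-5410930.4674
→ Helmert 7p (PV): X=-3338619.6845, Y=-280761.8897, Z=-5410705.1262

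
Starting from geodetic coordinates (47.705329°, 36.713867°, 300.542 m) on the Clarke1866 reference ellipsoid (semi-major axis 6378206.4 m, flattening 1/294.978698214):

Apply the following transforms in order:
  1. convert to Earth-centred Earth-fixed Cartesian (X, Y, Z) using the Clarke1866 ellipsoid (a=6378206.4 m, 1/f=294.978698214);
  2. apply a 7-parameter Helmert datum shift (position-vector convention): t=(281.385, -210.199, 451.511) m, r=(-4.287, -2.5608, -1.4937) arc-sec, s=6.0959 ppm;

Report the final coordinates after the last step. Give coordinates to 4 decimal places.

start: φ=47.705329°, λ=36.713867°, h=300.542 m
→ ECEF (a=6378206.400, f=1/294.978698214): X=3447290.7806, Y=2570829.4642, Z=4694908.6719
→ Helmert 7p (PV): X=3447553.5090, Y=2570707.5519, Z=4695378.1690

X=3447553.5090 m, Y=2570707.5519 m, Z=4695378.1690 m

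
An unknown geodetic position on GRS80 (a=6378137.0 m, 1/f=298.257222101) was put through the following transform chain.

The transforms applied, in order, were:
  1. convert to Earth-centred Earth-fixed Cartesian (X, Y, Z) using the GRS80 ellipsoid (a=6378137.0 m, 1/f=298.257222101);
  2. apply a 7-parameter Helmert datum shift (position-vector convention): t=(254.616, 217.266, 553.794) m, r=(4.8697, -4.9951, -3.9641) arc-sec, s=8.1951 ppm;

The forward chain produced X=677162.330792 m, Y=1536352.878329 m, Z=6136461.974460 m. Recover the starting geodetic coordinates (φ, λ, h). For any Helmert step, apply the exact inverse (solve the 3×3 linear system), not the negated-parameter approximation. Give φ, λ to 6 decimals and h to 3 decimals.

φ=74.795225°, λ=66.217467°, h=3103.305 m

start: X=677162.3308, Y=1536352.8783, Z=6136461.9745 m
→ Helmert⁻¹: X=677021.2329, Y=1536280.8950, Z=6135805.2311
→ geod (Bowring, a=6378137.000): φ=74.79522500°, λ=66.21746700°, h=3103.3050 m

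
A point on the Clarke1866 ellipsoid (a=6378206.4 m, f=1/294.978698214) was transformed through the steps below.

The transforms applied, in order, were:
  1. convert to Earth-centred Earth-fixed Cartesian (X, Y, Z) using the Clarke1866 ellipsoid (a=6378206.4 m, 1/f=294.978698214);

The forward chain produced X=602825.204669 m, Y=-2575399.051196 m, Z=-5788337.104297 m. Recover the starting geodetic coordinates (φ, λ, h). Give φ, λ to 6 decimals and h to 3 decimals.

φ=-65.588416°, λ=-76.825923°, h=3730.537 m

start: X=602825.2047, Y=-2575399.0512, Z=-5788337.1043 m
→ geod (Bowring, a=6378206.400): φ=-65.58841600°, λ=-76.82592300°, h=3730.5370 m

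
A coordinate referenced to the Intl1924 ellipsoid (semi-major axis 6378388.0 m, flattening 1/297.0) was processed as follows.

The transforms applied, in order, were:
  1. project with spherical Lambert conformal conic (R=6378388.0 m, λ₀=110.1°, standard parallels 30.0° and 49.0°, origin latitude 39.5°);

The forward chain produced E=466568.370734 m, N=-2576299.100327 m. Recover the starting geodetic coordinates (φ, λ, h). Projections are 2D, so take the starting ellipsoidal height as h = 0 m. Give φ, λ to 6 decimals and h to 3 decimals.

start: E=466568.3707, N=-2576299.1003 m
→ lcc⁻¹: φ=16.54722000°, λ=114.20949900°

φ=16.547220°, λ=114.209499°, h=0.000 m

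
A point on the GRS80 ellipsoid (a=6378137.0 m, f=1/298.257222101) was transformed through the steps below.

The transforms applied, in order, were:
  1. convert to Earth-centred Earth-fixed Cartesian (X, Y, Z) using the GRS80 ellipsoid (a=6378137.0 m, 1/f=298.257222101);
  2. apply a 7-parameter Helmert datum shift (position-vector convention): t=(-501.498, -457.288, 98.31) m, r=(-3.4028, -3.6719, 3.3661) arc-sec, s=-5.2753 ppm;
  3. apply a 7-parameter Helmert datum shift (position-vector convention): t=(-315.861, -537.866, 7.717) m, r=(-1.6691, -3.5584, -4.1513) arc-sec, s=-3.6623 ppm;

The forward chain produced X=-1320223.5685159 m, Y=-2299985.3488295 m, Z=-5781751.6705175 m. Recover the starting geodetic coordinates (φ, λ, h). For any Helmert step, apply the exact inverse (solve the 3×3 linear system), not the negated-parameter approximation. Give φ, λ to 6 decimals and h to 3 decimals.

φ=-65.516576°, λ=-119.856920°, h=114.447 m

start: X=-1320223.5685, Y=-2299985.3488, Z=-5781751.6705 m
→ Helmert⁻¹: X=-1319966.0078, Y=-2299435.6836, Z=-5781776.3977
→ Helmert⁻¹: X=-1319611.9154, Y=-2298873.6026, Z=-5781919.6425
→ geod (Bowring, a=6378137.000): φ=-65.51657600°, λ=-119.85692000°, h=114.4470 m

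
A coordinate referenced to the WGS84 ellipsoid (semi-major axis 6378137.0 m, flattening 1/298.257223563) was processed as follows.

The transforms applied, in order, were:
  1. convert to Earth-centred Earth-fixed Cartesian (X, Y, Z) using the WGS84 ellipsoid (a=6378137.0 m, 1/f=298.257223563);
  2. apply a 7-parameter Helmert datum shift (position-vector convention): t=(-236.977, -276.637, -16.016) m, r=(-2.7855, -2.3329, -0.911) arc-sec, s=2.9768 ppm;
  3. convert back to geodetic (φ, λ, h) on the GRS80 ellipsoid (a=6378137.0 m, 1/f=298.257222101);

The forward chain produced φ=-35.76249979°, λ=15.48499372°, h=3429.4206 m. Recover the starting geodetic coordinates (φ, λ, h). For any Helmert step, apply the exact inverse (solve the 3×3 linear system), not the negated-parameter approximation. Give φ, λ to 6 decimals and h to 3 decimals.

φ=-35.761211°, λ=15.488151°, h=3646.484 m

start: φ=-35.762500°, λ=15.484994°, h=3429.421 m
→ ECEF (a=6378137.000, f=1/298.257222101): X=4996041.5146, Y=1384115.8934, Z=-3708844.4500
→ Helmert⁻¹: X=4996215.5561, Y=1384460.5621, Z=-3708855.2054
→ geod (Bowring, a=6378137.000): φ=-35.76121100°, λ=15.48815100°, h=3646.4840 m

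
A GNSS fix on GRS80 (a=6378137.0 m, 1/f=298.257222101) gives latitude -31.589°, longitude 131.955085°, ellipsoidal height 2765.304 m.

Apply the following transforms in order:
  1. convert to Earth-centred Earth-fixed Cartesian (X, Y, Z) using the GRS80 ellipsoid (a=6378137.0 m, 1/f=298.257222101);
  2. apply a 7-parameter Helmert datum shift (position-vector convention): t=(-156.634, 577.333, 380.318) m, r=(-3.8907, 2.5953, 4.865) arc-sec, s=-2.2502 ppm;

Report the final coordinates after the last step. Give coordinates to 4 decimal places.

X=-3637470.0459 m, Y=4046295.9100 m, Z=-3322788.3335 m

start: φ=-31.589000°, λ=131.955085°, h=2765.304 m
→ ECEF (a=6378137.000, f=1/298.257222101): X=-3637184.3568, Y=4045876.1513, Z=-3323145.5778
→ Helmert 7p (PV): X=-3637470.0459, Y=4046295.9100, Z=-3322788.3335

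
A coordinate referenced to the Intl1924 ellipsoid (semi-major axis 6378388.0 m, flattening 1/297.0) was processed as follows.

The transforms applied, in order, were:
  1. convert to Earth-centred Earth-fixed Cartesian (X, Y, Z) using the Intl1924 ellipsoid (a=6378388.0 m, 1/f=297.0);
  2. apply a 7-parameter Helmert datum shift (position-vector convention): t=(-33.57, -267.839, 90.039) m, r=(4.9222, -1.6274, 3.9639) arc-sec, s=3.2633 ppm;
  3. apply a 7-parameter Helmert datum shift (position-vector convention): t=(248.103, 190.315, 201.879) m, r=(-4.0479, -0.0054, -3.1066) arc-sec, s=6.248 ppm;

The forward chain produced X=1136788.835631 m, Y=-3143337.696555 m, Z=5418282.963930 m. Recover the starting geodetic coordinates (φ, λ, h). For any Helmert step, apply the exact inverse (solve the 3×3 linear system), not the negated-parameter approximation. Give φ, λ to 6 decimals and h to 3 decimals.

start: X=1136788.8356, Y=-3143337.6966, Z=5418282.9639 m
→ Helmert⁻¹: X=1136581.1198, Y=-3143597.5794, Z=5417985.5108
→ Helmert⁻¹: X=1136593.3228, Y=-3143212.0342, Z=5417943.8321
→ geod (Bowring, a=6378388.000): φ=58.50138900°, λ=-70.11988300°, h=3172.6220 m

φ=58.501389°, λ=-70.119883°, h=3172.622 m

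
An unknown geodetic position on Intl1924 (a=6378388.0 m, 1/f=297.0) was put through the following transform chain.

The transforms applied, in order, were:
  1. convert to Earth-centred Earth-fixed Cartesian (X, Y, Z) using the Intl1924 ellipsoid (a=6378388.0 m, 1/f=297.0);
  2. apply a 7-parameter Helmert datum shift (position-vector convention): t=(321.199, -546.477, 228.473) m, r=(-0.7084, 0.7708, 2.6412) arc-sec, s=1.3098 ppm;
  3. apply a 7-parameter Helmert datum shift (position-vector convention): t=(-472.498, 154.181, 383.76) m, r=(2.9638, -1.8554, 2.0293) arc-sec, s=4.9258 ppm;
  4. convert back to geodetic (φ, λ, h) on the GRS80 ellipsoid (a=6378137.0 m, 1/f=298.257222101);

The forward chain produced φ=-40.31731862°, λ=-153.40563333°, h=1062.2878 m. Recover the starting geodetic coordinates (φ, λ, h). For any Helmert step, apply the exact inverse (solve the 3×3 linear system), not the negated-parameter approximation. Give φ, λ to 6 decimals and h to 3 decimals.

φ=-40.323595°, λ=-153.409902°, h=968.653 m

start: φ=-40.317319°, λ=-153.405633°, h=1062.288 m
→ ECEF (a=6378137.000, f=1/298.257222101): X=-4355456.1743, Y=-2180514.3965, Z=-4105601.0978
→ Helmert⁻¹: X=-4355020.6123, Y=-2180673.9871, Z=-4105894.1244
→ Helmert⁻¹: X=-4355348.6777, Y=-2180054.7826, Z=-4106140.9821
→ geod (Bowring, a=6378388.000): φ=-40.32359500°, λ=-153.40990200°, h=968.6530 m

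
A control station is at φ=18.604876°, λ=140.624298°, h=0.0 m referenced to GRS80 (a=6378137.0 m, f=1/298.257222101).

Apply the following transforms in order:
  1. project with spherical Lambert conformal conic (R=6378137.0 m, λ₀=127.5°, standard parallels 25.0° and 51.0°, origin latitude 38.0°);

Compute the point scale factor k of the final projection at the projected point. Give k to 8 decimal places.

start: φ=18.604876°, λ=140.624298°, h=0.000 m
→ into lcc (λ₀=127.5°): φ=18.60487600°, λ−λ₀=13.12429800°
scale k = 1.03046884

1.03046884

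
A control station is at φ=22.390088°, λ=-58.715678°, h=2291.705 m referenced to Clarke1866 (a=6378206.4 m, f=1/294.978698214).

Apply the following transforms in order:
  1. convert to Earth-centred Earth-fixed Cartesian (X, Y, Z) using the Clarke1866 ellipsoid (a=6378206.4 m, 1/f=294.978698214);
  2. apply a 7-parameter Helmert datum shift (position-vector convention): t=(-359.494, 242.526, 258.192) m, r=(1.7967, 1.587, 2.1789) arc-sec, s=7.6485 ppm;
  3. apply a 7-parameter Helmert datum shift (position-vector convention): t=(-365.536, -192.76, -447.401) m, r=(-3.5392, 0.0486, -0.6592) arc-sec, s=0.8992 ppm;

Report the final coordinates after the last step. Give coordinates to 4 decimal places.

X=3064377.9868 m, Y=-5044132.2920 m, Z=2414989.1669 m

start: φ=22.390088°, λ=-58.715678°, h=2291.705 m
→ ECEF (a=6378206.400, f=1/294.978698214): X=3065020.5017, Y=-5044181.9316, Z=2415139.4277
→ Helmert 7p (PV): X=3064756.3179, Y=-5043966.6457, Z=2415348.5710
→ Helmert 7p (PV): X=3064377.9868, Y=-5044132.2920, Z=2414989.1669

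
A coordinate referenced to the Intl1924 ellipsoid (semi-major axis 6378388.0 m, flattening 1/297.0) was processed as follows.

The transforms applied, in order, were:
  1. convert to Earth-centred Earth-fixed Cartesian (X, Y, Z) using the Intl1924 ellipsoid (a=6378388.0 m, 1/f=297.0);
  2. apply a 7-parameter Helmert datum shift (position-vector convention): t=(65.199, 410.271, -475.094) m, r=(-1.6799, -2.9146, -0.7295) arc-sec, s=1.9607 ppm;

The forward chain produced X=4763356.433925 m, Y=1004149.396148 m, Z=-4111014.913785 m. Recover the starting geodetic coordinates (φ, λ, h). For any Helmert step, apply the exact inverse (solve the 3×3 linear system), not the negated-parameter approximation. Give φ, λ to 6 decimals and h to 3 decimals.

φ=-40.369599°, λ=11.900225°, h=1826.932 m

start: X=4763356.4339, Y=1004149.3961, Z=-4111014.9138 m
→ Helmert⁻¹: X=4763220.2612, Y=1003787.4815, Z=-4110590.8911
→ geod (Bowring, a=6378388.000): φ=-40.36959900°, λ=11.90022500°, h=1826.9320 m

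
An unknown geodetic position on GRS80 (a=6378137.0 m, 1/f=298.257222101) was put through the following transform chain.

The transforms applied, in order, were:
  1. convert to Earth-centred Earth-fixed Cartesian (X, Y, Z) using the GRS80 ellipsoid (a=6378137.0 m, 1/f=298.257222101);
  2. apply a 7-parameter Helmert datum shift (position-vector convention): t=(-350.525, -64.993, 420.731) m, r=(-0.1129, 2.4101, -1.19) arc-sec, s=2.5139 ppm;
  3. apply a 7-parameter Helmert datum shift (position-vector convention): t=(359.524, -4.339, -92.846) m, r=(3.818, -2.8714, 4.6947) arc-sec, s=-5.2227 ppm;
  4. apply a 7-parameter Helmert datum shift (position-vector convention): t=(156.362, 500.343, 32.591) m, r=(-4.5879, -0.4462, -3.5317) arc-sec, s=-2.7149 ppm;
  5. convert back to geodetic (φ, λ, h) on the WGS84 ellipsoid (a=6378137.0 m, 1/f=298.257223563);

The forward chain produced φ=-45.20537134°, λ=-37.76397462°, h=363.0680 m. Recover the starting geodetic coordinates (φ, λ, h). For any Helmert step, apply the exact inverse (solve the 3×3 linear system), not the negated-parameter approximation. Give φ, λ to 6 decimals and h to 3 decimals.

start: φ=-45.205371°, λ=-37.763975°, h=363.068 m
→ ECEF (a=6378137.000, f=1/298.257223563): X=3558758.3500, Y=-2756873.7513, Z=-4503715.8856
→ Helmert⁻¹: X=3558649.1160, Y=-2757220.4709, Z=-4503829.7303
→ Helmert⁻¹: X=3558182.7196, Y=-2757394.8837, Z=-4503758.8995
→ Helmert⁻¹: X=3558592.8349, Y=-2757299.9632, Z=-4504128.2363
→ geod (Bowring, a=6378137.000): φ=-45.20715400°, λ=-37.76955300°, h=747.4190 m

φ=-45.207154°, λ=-37.769553°, h=747.419 m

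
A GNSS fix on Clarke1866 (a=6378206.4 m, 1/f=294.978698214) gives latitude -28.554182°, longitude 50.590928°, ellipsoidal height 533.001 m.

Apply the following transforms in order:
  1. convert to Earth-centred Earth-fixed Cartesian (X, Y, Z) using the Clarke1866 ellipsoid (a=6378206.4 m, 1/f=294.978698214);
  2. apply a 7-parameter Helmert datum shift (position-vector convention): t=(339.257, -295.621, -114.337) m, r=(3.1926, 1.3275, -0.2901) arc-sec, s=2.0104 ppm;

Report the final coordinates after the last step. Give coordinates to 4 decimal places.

X=3560080.9287 m, Y=4332064.3039 m, Z=-3030755.8117 m

start: φ=-28.554182°, λ=50.590928°, h=533.001 m
→ ECEF (a=6378206.400, f=1/294.978698214): X=3559747.9272, Y=4332309.3124, Z=-3030679.5279
→ Helmert 7p (PV): X=3560080.9287, Y=4332064.3039, Z=-3030755.8117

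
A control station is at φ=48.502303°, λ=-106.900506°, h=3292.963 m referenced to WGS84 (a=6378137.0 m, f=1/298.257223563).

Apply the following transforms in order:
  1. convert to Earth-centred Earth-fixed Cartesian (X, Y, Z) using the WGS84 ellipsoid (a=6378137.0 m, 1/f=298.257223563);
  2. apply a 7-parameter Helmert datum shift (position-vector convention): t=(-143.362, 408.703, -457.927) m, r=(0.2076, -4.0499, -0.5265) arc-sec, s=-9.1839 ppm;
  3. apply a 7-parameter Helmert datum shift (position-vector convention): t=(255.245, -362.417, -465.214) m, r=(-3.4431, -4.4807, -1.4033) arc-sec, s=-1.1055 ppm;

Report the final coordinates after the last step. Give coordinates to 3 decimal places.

start: φ=48.502303°, λ=-106.900506°, h=3292.963 m
→ ECEF (a=6378137.000, f=1/298.257223563): X=-1231516.8640, Y=-4053270.5936, Z=4756533.6870
→ Helmert 7p (PV): X=-1231752.6531, Y=-4052826.3096, Z=4756003.8170
→ Helmert 7p (PV): X=-1231626.9341, Y=-4053096.4761, Z=4755574.2401

X=-1231626.934 m, Y=-4053096.476 m, Z=4755574.240 m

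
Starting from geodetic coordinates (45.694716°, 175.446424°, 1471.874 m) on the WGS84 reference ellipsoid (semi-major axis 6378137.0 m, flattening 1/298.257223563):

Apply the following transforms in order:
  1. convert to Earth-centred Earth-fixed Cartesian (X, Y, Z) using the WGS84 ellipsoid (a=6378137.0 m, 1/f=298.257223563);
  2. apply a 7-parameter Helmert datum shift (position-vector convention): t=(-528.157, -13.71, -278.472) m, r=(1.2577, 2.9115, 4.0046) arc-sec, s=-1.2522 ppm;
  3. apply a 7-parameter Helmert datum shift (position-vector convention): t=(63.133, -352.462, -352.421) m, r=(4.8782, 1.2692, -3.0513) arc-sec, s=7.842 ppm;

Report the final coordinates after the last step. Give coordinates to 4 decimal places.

start: φ=45.694716°, λ=175.446424°, h=1471.874 m
→ ECEF (a=6378137.000, f=1/298.257223563): X=-4449604.2681, Y=354378.2566, Z=4542664.9261
→ Helmert 7p (PV): X=-4450069.6123, Y=354250.0157, Z=4542445.7342
→ Helmert 7p (PV): X=-4450008.1852, Y=353858.7321, Z=4542164.6958

X=-4450008.1852 m, Y=353858.7321 m, Z=4542164.6958 m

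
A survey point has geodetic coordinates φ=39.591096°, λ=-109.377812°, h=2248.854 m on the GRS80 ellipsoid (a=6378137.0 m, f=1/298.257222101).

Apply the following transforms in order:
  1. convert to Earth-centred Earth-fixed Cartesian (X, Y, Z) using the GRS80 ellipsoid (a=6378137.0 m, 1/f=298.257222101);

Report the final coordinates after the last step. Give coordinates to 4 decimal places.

start: φ=39.591096°, λ=-109.377812°, h=2248.854 m
→ ECEF (a=6378137.000, f=1/298.257222101): X=-1633596.6155, Y=-4644589.1367, Z=4044535.8299

X=-1633596.6155 m, Y=-4644589.1367 m, Z=4044535.8299 m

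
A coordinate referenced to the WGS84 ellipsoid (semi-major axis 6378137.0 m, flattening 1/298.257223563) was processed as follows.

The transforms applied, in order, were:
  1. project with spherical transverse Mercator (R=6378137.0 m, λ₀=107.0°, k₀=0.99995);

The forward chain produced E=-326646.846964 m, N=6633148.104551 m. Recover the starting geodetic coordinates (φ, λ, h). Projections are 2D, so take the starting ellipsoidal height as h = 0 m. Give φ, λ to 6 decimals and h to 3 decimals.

start: E=-326646.8470, N=6633148.1046 m
→ tm⁻¹: φ=59.46191500°, λ=101.22000100°

φ=59.461915°, λ=101.220001°, h=0.000 m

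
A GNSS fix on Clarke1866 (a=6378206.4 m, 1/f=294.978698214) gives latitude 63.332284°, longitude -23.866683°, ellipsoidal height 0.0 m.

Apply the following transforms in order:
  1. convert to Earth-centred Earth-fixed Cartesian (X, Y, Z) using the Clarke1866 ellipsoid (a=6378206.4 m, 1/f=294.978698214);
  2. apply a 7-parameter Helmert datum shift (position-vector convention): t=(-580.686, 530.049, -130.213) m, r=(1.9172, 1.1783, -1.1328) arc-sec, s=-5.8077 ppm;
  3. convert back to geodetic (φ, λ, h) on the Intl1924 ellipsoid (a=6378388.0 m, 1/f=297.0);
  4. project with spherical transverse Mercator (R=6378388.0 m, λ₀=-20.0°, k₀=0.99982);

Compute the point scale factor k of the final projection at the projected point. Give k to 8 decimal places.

1.00027718

start: φ=63.332284°, λ=-23.866683°, h=0.000 m
→ ECEF (a=6378206.400, f=1/294.978698214): X=2624956.0767, Y=-1161394.7610, Z=5676503.6735
→ Helmert 7p (PV): X=2624386.1946, Y=-1160925.1450, Z=5676314.7031
→ geod (Bowring, a=6378388.000): φ=63.33616800°, λ=-23.86271222°, h=-786.5780 m
→ into tm (λ₀=-20.0°): φ=63.33616800°, λ−λ₀=-3.86271222°
scale k = 1.00027718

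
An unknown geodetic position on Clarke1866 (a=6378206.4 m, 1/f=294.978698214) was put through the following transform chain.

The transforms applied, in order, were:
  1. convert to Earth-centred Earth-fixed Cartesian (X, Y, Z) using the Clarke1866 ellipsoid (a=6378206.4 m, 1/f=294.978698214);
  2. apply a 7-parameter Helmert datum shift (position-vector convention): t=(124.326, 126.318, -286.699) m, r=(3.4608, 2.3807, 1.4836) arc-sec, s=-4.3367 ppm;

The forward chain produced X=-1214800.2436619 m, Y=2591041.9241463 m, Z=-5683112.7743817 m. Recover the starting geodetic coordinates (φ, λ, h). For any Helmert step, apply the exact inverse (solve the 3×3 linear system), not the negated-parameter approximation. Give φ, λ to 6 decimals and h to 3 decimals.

start: X=-1214800.2437, Y=2591041.9241, Z=-5683112.7744 m
→ Helmert⁻¹: X=-1214845.6114, Y=2590840.2299, Z=-5682908.2121
→ geod (Bowring, a=6378206.400): φ=-63.42927400°, λ=115.12189200°, h=1744.5960 m

φ=-63.429274°, λ=115.121892°, h=1744.596 m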